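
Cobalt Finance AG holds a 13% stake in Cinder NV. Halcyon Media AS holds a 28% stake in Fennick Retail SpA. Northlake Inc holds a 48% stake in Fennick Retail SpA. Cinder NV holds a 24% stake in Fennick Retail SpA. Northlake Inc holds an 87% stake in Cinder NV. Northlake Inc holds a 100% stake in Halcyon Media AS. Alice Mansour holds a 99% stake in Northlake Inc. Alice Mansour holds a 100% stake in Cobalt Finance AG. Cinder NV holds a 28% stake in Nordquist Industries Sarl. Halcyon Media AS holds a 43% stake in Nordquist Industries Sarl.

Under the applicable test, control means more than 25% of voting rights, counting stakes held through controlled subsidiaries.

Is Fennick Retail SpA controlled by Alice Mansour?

Alice holds 99% of Northlake, so Alice controls Northlake.
Northlake holds 100% of Halcyon, so Alice controls Halcyon.
Alice holds 100% of Cobalt, so Alice controls Cobalt.
Cobalt and Northlake together hold 13% + 87% = 100% of Cinder, so Alice controls Cinder.
Cinder and Halcyon and Northlake together hold 24% + 28% + 48% = 100% of Fennick, so Alice controls Fennick.

Yes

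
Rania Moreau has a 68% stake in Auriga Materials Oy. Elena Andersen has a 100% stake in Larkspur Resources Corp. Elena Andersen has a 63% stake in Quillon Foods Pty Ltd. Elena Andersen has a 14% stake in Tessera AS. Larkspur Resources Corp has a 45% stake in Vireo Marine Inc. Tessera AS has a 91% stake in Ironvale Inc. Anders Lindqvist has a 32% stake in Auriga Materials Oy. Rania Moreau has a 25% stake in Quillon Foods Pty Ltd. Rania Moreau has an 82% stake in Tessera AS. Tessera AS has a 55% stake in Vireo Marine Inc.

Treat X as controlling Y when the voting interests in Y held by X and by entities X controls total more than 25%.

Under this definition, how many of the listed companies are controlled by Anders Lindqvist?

1

Anders holds 32% of Auriga, so Anders controls Auriga.
No other company's threshold is met.
Anders controls 1 company.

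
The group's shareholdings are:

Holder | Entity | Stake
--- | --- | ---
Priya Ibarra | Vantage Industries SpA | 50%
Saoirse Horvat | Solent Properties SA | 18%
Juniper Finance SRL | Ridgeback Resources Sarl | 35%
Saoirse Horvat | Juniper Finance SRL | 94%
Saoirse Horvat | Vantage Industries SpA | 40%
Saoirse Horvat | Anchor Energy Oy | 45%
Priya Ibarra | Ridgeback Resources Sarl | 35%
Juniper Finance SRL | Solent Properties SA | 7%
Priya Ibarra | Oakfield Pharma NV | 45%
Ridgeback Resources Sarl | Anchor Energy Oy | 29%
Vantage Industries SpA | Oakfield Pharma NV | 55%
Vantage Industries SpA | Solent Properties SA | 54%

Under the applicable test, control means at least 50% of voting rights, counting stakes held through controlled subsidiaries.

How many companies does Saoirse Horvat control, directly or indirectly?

Saoirse holds 94% of Juniper, so Saoirse controls Juniper.
No other company's threshold is met.
Saoirse controls 1 company.

1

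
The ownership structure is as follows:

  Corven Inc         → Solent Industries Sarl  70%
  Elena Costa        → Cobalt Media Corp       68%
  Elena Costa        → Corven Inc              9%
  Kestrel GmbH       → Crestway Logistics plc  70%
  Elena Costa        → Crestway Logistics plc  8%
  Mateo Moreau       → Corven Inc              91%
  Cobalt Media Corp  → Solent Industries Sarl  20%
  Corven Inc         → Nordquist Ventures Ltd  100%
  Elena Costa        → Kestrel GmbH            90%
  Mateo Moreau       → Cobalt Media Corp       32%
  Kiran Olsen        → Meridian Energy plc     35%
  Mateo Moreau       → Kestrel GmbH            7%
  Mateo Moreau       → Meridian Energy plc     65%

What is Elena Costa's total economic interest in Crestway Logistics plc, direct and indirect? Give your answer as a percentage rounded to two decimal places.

71.00%

Elena reaches Crestway along 2 paths.
Via Kestrel: 90% × 70% = 63%.
Direct stake: 8% = 8%.
Total: 63% + 8% = 71%.
Rounded: 71.00%.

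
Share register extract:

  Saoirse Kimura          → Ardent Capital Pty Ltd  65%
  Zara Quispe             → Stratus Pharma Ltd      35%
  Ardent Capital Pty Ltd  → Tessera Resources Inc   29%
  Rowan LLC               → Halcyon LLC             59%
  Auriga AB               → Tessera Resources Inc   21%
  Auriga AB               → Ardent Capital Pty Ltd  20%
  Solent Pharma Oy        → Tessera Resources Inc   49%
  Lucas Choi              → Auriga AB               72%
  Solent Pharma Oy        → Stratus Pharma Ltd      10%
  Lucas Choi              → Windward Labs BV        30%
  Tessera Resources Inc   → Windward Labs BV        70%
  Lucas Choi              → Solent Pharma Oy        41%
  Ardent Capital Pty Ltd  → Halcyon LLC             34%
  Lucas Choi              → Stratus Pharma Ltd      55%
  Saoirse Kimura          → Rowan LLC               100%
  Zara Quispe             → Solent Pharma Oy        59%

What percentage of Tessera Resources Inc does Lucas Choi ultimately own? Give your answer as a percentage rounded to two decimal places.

39.39%

Lucas reaches Tessera along 3 paths.
Via Auriga: 72% × 21% = 15.12%.
Via Solent: 41% × 49% = 20.09%.
Via Auriga → Ardent: 72% × 20% × 29% = 4.176%.
Total: 15.12% + 20.09% + 4.176% = 39.386%.
Rounded: 39.39%.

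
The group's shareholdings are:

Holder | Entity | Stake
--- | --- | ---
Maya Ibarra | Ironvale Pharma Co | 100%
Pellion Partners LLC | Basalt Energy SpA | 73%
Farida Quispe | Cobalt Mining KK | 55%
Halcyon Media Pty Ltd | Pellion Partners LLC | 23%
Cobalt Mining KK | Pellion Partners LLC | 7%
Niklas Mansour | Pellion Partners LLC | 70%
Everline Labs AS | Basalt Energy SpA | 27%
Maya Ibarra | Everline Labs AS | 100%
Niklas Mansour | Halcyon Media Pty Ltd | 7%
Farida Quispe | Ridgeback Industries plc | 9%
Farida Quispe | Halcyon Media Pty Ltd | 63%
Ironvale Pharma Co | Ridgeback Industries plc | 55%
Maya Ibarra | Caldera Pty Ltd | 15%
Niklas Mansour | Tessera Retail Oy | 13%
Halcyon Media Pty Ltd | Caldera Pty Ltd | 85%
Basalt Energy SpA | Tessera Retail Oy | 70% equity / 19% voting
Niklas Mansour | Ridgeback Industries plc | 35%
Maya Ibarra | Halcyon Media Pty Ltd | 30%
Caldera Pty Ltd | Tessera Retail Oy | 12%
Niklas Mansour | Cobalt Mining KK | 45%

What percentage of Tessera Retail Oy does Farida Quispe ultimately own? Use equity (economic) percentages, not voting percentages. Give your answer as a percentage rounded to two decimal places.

Farida reaches Tessera along 3 paths.
Via Cobalt → Pellion → Basalt: 55% × 7% × 73% × 70% = 1.96735%.
Via Halcyon → Pellion → Basalt: 63% × 23% × 73% × 70% = 7.40439%.
Via Halcyon → Caldera: 63% × 85% × 12% = 6.426%.
Total: 1.96735% + 7.40439% + 6.426% = 15.79774%.
Rounded: 15.80%.

15.80%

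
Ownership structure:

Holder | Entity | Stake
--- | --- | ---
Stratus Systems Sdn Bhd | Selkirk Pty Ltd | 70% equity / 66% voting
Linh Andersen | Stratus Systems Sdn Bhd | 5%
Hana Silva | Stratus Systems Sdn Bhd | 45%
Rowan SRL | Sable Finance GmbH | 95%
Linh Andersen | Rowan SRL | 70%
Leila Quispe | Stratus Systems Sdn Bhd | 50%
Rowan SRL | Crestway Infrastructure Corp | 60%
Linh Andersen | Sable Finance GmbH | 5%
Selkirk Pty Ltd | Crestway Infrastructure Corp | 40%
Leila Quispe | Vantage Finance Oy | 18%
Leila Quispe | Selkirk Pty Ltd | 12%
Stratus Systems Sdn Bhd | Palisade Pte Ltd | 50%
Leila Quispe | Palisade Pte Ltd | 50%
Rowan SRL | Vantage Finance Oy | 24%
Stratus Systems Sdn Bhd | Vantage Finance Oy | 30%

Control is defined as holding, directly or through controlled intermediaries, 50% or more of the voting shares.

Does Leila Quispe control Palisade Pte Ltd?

Yes

Leila holds 50% of Stratus, so Leila controls Stratus.
Leila and Stratus together hold 50% + 50% = 100% of Palisade, so Leila controls Palisade.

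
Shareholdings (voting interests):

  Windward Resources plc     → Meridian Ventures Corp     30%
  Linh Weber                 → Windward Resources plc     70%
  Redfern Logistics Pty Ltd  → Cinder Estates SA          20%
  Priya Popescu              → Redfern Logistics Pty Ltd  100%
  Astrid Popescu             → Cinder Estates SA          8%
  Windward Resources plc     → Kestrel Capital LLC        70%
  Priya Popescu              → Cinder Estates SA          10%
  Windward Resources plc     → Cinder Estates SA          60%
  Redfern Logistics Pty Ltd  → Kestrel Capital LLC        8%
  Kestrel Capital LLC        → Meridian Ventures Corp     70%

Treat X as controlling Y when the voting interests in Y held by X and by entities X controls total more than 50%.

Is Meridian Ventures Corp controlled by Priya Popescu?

No

Priya holds 100% of Redfern, so Priya controls Redfern.
Neither Priya nor any entity Priya controls holds any voting interest in Meridian.
So Priya does not control Meridian.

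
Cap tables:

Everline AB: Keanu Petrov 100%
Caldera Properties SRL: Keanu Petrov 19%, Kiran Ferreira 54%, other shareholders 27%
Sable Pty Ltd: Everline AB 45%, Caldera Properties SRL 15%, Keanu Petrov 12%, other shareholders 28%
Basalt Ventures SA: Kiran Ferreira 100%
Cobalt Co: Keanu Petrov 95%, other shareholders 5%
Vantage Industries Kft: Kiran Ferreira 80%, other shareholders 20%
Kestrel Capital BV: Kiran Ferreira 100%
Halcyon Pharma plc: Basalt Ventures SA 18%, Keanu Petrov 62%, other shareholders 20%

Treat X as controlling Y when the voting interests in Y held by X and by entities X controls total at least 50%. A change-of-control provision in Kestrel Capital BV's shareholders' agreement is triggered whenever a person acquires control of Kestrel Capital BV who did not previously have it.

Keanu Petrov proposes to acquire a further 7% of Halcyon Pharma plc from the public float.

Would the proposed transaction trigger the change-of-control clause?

The purchase changes only Keanu's holdings, so Keanu is the only person who could newly come to control Kestrel.
Keanu holds 100% of Everline, so Keanu controls Everline.
Everline and Keanu together hold 45% + 12% = 57% of Sable, so Keanu controls Sable.
Keanu holds 95% of Cobalt, so Keanu controls Cobalt.
Keanu holds 62% of Halcyon, so Keanu controls Halcyon.
Neither Keanu nor any entity Keanu controls holds any voting interest in Kestrel.
So before the transaction, Keanu does not control Kestrel.
After the purchase, Keanu's direct stake in Halcyon rises to 62% + 7% = 69%.
Keanu holds 69% of Halcyon, so Keanu controls Halcyon.
After the transaction, neither Keanu nor any entity Keanu controls holds a voting interest in Kestrel, so Keanu still does not control it.
No new person acquires control, so the clause is not triggered.

No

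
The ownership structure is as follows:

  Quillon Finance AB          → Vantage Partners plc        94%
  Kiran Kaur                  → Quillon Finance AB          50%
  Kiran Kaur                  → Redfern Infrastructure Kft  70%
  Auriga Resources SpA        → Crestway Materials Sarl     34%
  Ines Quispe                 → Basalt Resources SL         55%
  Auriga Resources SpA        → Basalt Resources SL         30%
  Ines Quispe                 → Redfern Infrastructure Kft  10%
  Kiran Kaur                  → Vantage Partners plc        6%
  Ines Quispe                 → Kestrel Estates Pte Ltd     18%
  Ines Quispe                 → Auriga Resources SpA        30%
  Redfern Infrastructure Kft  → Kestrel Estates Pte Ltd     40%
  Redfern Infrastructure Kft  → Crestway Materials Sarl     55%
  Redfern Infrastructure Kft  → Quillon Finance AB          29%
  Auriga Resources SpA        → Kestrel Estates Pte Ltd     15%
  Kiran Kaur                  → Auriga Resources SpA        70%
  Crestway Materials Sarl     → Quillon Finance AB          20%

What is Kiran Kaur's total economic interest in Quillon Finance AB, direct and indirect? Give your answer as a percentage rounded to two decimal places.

82.76%

Kiran reaches Quillon along 4 paths.
Via Redfern: 70% × 29% = 20.3%.
Direct stake: 50% = 50%.
Via Auriga → Crestway: 70% × 34% × 20% = 4.76%.
Via Redfern → Crestway: 70% × 55% × 20% = 7.7%.
Total: 20.3% + 50% + 4.76% + 7.7% = 82.76%.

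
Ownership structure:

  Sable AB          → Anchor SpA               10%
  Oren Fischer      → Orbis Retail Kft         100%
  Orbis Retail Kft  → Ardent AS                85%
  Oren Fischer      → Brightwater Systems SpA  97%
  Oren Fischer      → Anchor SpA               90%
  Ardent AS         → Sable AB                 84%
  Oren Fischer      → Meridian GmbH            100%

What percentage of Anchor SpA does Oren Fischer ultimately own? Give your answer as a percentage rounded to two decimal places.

Oren reaches Anchor along 2 paths.
Via Orbis → Ardent → Sable: 100% × 85% × 84% × 10% = 7.14%.
Direct stake: 90% = 90%.
Total: 7.14% + 90% = 97.14%.

97.14%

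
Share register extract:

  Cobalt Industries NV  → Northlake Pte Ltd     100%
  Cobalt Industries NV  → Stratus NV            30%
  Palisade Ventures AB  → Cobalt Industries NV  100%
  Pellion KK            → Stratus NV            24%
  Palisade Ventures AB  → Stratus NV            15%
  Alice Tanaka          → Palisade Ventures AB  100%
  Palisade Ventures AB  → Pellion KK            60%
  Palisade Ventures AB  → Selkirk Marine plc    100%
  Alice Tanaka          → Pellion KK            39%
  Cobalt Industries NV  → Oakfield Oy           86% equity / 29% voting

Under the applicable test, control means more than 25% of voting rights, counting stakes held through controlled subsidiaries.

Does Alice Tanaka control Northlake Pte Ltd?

Yes

Alice holds 100% of Palisade, so Alice controls Palisade.
Palisade holds 100% of Cobalt, so Alice controls Cobalt.
Cobalt holds 100% of Northlake, so Alice controls Northlake.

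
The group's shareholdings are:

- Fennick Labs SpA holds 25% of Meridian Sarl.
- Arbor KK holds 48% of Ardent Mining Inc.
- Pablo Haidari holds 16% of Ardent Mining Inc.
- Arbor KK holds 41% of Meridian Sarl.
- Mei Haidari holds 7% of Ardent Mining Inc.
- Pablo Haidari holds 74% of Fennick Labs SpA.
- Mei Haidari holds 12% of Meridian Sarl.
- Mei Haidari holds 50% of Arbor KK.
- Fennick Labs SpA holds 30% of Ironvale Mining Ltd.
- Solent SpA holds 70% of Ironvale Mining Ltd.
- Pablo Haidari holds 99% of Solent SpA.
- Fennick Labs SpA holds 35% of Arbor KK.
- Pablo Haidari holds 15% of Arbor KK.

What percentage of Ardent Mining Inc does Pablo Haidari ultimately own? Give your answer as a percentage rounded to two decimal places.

Pablo reaches Ardent along 3 paths.
Direct stake: 16% = 16%.
Via Arbor: 15% × 48% = 7.2%.
Via Fennick → Arbor: 74% × 35% × 48% = 12.432%.
Total: 16% + 7.2% + 12.432% = 35.632%.
Rounded: 35.63%.

35.63%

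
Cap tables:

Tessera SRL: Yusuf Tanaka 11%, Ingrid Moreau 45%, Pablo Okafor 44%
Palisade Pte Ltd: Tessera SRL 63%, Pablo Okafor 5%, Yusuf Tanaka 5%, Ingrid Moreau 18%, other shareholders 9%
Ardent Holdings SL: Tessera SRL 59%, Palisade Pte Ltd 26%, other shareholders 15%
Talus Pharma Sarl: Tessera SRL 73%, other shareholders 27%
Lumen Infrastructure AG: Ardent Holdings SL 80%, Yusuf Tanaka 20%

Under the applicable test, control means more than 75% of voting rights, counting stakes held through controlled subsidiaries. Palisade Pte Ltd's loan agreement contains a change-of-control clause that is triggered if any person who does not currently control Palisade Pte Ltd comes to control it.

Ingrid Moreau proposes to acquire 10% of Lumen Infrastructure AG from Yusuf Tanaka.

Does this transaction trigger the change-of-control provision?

No

The purchase adds only to Ingrid's holdings (Yusuf's stake shrinks), so Ingrid is the only person who could newly come to control Palisade.
Ingrid's largest direct stake is 45% in Tessera, which does not meet the threshold, so Ingrid controls no company.
In Palisade, Ingrid's side holds only 18%, not > 75%.
So before the transaction, Ingrid does not control Palisade.
After the purchase, Ingrid holds 10% of Lumen directly, and Yusuf's stake falls to 10%.
Ingrid's side now holds 10% of Lumen, not > 75%, so Ingrid still does not control Lumen.
After the transaction, Ingrid's side holds 18% of Palisade, not > 75%, so Ingrid still does not control Palisade.
No new person acquires control, so the clause is not triggered.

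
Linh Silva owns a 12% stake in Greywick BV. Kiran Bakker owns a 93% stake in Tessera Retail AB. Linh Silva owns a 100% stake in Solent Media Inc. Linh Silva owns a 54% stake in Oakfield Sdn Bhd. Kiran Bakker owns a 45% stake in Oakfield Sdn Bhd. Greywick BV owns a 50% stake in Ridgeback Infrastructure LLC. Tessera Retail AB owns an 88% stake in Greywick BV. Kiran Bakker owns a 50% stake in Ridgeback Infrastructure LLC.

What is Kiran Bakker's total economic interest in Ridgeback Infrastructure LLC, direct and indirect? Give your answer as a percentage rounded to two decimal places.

90.92%

Kiran reaches Ridgeback along 2 paths.
Direct stake: 50% = 50%.
Via Tessera → Greywick: 93% × 88% × 50% = 40.92%.
Total: 50% + 40.92% = 90.92%.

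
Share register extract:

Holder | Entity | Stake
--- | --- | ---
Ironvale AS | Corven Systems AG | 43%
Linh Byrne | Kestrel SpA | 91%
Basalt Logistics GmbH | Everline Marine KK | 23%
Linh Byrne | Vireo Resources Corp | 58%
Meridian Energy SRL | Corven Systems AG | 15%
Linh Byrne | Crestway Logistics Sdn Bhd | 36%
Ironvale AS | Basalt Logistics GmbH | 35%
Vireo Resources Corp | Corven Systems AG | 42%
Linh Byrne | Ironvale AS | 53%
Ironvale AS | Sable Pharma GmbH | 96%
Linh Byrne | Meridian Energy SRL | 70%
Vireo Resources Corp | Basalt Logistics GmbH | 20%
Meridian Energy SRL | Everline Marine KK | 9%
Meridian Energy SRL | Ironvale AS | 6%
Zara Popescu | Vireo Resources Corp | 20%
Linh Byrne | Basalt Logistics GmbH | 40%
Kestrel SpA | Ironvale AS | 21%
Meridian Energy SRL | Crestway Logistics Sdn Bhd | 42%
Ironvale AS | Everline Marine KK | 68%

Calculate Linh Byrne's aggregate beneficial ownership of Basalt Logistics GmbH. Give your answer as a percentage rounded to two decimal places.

Linh reaches Basalt along 5 paths.
Via Kestrel → Ironvale: 91% × 21% × 35% = 6.6885%.
Via Meridian → Ironvale: 70% × 6% × 35% = 1.47%.
Via Ironvale: 53% × 35% = 18.55%.
Via Vireo: 58% × 20% = 11.6%.
Direct stake: 40% = 40%.
Total: 6.6885% + 1.47% + 18.55% + 11.6% + 40% = 78.3085%.
Rounded: 78.31%.

78.31%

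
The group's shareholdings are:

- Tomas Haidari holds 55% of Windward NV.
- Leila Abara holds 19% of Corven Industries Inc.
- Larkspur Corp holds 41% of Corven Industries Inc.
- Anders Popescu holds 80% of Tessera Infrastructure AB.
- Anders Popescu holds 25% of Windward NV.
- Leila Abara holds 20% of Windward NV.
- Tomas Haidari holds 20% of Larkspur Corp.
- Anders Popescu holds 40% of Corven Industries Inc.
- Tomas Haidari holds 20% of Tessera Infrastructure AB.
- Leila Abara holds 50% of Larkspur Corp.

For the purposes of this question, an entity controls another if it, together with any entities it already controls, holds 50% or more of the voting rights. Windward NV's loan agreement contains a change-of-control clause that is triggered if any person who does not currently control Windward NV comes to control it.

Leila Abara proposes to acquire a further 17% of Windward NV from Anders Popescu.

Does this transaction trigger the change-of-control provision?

The purchase adds only to Leila's holdings (Anders's stake shrinks), so Leila is the only person who could newly come to control Windward.
Leila holds 50% of Larkspur, so Leila controls Larkspur.
Larkspur and Leila together hold 41% + 19% = 60% of Corven, so Leila controls Corven.
In Windward, Leila's side holds only 20%, not ≥ 50%.
So before the transaction, Leila does not control Windward.
After the purchase, Leila's direct stake in Windward rises to 20% + 17% = 37%, and Anders's stake falls to 8%.
After the transaction, Leila's side holds 37% of Windward, not ≥ 50%, so Leila still does not control Windward.
No new person acquires control, so the clause is not triggered.

No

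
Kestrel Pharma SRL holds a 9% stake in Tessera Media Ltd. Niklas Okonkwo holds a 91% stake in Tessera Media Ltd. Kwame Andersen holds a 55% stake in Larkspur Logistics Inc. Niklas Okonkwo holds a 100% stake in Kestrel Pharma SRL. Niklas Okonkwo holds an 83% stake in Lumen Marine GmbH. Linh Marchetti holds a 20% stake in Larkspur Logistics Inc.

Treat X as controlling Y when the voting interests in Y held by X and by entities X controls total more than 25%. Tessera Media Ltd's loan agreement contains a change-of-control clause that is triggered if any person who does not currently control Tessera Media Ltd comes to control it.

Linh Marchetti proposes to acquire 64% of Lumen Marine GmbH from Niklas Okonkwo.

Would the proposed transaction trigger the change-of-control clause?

No

The purchase adds only to Linh's holdings (Niklas's stake shrinks), so Linh is the only person who could newly come to control Tessera.
Linh's largest direct stake is 20% in Larkspur, which does not meet the threshold, so Linh controls no company.
Neither Linh nor any entity Linh controls holds any voting interest in Tessera.
So before the transaction, Linh does not control Tessera.
After the purchase, Linh holds 64% of Lumen directly, and Niklas's stake falls to 19%.
Linh holds 64% of Lumen, so Linh controls Lumen.
After the transaction, neither Linh nor any entity Linh controls holds a voting interest in Tessera, so Linh still does not control it.
No new person acquires control, so the clause is not triggered.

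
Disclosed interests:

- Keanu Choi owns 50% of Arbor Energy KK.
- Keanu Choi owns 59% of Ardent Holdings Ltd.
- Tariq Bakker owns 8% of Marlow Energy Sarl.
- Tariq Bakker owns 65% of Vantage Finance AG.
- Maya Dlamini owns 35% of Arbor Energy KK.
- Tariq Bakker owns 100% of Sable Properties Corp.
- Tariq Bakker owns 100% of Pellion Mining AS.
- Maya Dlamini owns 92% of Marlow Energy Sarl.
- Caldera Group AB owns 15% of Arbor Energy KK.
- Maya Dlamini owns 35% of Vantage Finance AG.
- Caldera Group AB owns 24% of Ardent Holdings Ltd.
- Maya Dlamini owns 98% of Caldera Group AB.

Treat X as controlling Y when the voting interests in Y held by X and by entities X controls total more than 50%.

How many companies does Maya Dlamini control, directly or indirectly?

Maya holds 98% of Caldera, so Maya controls Caldera.
Maya holds 92% of Marlow, so Maya controls Marlow.
No other company's threshold is met.
Maya controls 2 companies.

2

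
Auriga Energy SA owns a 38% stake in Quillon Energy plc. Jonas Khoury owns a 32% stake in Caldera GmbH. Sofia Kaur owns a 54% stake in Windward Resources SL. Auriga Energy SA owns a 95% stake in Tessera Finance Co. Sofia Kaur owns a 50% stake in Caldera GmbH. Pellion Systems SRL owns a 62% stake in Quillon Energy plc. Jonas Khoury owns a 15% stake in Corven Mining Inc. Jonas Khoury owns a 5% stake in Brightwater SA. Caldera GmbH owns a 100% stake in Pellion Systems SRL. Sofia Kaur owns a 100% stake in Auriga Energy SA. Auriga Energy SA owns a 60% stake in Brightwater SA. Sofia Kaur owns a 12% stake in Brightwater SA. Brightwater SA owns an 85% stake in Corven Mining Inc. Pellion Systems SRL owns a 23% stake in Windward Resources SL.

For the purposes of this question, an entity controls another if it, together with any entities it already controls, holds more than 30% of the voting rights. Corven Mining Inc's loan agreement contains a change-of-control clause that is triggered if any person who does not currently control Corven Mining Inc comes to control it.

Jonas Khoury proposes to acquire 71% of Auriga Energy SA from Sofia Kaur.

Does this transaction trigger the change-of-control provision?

The purchase adds only to Jonas's holdings (Sofia's stake shrinks), so Jonas is the only person who could newly come to control Corven.
Jonas holds 32% of Caldera, so Jonas controls Caldera.
Caldera holds 100% of Pellion, so Jonas controls Pellion.
Pellion holds 62% of Quillon, so Jonas controls Quillon.
In Corven, Jonas's side holds only 15%, not > 30%.
So before the transaction, Jonas does not control Corven.
After the purchase, Jonas holds 71% of Auriga directly, and Sofia's stake falls to 29%.
Jonas holds 71% of Auriga, so Jonas controls Auriga.
Auriga and Jonas together hold 60% + 5% = 65% of Brightwater, so Jonas controls Brightwater.
Brightwater and Jonas together hold 85% + 15% = 100% of Corven, so Jonas controls Corven.
Jonas did not control Corven before and does after, so the clause is triggered.

Yes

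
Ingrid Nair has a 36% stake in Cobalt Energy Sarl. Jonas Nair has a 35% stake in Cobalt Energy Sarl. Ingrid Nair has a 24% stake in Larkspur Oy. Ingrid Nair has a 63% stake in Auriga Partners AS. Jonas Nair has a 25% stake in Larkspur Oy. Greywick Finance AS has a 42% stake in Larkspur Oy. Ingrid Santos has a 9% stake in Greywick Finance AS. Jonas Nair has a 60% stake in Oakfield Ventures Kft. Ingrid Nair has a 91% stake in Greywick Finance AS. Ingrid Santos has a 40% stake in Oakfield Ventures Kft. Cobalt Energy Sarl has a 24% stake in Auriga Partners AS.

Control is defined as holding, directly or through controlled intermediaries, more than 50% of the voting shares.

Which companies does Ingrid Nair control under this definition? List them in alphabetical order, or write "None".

Ingrid Nair holds 91% of Greywick, so Ingrid Nair controls Greywick.
Ingrid Nair holds 63% of Auriga, so Ingrid Nair controls Auriga.
Greywick and Ingrid Nair together hold 42% + 24% = 66% of Larkspur, so Ingrid Nair controls Larkspur.
No other company's threshold is met.

Auriga Partners AS, Greywick Finance AS, Larkspur Oy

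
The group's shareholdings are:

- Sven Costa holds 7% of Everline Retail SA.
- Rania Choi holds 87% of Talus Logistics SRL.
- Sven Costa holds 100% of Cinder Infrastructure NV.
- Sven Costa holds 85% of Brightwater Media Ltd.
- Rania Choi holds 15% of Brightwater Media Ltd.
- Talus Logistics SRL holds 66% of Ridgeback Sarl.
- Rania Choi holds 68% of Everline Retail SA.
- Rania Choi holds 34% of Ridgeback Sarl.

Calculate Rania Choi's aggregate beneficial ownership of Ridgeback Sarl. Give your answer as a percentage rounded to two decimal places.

91.42%

Rania reaches Ridgeback along 2 paths.
Direct stake: 34% = 34%.
Via Talus: 87% × 66% = 57.42%.
Total: 34% + 57.42% = 91.42%.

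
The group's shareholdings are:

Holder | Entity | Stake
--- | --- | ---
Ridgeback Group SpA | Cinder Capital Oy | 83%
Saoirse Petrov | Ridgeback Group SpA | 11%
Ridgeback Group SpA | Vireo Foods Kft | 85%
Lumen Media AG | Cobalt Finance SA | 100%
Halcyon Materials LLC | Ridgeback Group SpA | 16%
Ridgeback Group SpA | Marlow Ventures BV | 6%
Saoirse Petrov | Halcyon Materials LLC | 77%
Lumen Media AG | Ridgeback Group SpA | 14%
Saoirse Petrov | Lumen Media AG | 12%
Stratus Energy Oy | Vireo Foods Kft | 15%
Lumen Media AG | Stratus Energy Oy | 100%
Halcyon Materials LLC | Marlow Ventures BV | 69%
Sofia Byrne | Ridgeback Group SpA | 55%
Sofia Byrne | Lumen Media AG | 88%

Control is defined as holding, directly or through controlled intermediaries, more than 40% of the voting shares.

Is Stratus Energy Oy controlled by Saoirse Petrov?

No

Saoirse holds 77% of Halcyon, so Saoirse controls Halcyon.
Halcyon holds 69% of Marlow, so Saoirse controls Marlow.
Neither Saoirse nor any entity Saoirse controls holds any voting interest in Stratus.
So Saoirse does not control Stratus.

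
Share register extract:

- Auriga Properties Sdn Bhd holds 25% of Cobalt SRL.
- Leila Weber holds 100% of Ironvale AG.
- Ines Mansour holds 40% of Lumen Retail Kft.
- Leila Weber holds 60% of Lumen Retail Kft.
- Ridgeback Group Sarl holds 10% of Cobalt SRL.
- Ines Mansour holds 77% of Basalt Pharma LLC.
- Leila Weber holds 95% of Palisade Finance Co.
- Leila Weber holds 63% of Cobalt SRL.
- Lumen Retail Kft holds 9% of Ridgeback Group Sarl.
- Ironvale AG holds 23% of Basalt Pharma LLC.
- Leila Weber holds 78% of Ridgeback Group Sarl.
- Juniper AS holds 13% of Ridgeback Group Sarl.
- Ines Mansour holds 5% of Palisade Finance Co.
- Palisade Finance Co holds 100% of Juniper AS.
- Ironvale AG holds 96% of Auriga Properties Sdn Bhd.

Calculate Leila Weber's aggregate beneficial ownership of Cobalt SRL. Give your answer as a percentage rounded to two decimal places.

96.58%

Leila reaches Cobalt along 5 paths.
Via Palisade → Juniper → Ridgeback: 95% × 100% × 13% × 10% = 1.235%.
Via Ridgeback: 78% × 10% = 7.8%.
Via Lumen → Ridgeback: 60% × 9% × 10% = 0.54%.
Via Ironvale → Auriga: 100% × 96% × 25% = 24%.
Direct stake: 63% = 63%.
Total: 1.235% + 7.8% + 0.54% + 24% + 63% = 96.575%.
Rounded: 96.58%.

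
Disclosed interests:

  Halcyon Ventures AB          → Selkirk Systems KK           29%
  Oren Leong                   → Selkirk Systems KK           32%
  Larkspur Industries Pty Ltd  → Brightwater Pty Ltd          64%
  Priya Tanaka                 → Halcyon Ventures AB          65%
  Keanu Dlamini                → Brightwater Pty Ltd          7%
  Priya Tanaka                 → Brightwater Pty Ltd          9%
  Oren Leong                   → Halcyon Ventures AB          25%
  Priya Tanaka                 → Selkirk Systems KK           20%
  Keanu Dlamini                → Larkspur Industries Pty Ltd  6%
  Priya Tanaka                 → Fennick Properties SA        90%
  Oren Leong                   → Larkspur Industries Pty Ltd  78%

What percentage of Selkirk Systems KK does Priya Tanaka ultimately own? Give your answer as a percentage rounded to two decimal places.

38.85%

Priya reaches Selkirk along 2 paths.
Direct stake: 20% = 20%.
Via Halcyon: 65% × 29% = 18.85%.
Total: 20% + 18.85% = 38.85%.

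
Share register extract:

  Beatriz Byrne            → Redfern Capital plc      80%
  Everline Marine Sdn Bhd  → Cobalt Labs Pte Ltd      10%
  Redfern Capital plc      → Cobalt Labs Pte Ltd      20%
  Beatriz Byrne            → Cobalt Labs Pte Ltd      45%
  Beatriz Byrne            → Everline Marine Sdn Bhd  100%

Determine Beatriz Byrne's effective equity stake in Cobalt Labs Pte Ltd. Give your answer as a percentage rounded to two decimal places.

Beatriz reaches Cobalt along 3 paths.
Via Redfern: 80% × 20% = 16%.
Direct stake: 45% = 45%.
Via Everline: 100% × 10% = 10%.
Total: 16% + 45% + 10% = 71%.
Rounded: 71.00%.

71.00%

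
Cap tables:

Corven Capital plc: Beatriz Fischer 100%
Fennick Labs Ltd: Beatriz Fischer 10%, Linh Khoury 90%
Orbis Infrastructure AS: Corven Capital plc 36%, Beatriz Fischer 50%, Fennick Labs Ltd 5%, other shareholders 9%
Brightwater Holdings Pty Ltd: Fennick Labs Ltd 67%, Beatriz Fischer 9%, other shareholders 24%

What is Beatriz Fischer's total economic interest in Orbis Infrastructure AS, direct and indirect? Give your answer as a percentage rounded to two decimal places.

Beatriz reaches Orbis along 3 paths.
Via Corven: 100% × 36% = 36%.
Direct stake: 50% = 50%.
Via Fennick: 10% × 5% = 0.5%.
Total: 36% + 50% + 0.5% = 86.5%.
Rounded: 86.50%.

86.50%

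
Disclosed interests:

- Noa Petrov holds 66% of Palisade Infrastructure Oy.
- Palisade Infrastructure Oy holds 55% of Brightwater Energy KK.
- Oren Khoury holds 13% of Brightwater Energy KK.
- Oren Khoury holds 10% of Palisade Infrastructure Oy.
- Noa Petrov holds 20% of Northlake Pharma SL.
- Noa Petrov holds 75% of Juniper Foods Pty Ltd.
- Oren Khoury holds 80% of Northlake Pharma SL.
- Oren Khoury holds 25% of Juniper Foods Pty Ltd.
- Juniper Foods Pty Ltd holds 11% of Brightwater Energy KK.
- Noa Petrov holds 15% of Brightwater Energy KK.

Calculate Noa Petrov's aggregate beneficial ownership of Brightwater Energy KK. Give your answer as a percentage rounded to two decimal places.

Noa reaches Brightwater along 3 paths.
Via Palisade: 66% × 55% = 36.3%.
Direct stake: 15% = 15%.
Via Juniper: 75% × 11% = 8.25%.
Total: 36.3% + 15% + 8.25% = 59.55%.

59.55%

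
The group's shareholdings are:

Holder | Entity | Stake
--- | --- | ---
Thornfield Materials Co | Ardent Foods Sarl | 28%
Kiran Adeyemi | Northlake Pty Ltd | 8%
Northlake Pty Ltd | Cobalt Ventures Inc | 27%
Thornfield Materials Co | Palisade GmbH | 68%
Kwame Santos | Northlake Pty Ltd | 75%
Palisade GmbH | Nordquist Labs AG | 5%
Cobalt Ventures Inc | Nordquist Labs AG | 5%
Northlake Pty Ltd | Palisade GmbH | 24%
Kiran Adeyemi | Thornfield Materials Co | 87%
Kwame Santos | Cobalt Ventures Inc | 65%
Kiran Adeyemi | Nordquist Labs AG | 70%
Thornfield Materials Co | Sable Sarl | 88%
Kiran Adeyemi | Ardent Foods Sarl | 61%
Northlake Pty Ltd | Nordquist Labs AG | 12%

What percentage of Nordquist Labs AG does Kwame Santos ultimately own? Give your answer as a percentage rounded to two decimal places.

14.16%

Kwame reaches Nordquist along 4 paths.
Via Northlake → Palisade: 75% × 24% × 5% = 0.9%.
Via Northlake: 75% × 12% = 9%.
Via Cobalt: 65% × 5% = 3.25%.
Via Northlake → Cobalt: 75% × 27% × 5% = 1.0125%.
Total: 0.9% + 9% + 3.25% + 1.0125% = 14.1625%.
Rounded: 14.16%.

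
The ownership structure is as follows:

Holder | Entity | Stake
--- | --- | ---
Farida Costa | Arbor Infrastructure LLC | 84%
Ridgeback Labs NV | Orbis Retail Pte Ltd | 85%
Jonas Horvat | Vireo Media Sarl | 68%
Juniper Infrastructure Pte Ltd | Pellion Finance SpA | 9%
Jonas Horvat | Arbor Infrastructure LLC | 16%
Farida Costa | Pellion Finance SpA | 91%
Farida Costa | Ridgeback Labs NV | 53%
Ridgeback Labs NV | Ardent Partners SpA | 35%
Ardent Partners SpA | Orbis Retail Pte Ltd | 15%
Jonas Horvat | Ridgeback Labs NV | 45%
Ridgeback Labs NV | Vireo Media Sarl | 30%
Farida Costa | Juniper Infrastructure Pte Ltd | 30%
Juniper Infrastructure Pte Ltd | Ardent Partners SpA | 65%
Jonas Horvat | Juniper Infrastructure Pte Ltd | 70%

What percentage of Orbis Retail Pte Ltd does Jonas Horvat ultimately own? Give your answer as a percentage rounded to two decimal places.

47.44%

Jonas reaches Orbis along 3 paths.
Via Ridgeback → Ardent: 45% × 35% × 15% = 2.3625%.
Via Juniper → Ardent: 70% × 65% × 15% = 6.825%.
Via Ridgeback: 45% × 85% = 38.25%.
Total: 2.3625% + 6.825% + 38.25% = 47.4375%.
Rounded: 47.44%.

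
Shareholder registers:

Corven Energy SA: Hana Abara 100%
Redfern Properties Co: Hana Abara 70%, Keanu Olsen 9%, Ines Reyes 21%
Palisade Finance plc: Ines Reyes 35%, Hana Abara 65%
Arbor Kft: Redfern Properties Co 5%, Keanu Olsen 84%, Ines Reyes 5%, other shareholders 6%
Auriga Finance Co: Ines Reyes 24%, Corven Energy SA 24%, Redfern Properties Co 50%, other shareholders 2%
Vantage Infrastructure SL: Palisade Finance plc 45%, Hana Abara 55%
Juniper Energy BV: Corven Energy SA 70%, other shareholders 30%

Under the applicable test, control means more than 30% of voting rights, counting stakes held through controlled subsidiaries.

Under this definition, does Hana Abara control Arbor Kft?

No

Hana holds 100% of Corven, so Hana controls Corven.
Hana holds 70% of Redfern, so Hana controls Redfern.
Hana holds 65% of Palisade, so Hana controls Palisade.
Corven and Redfern together hold 24% + 50% = 74% of Auriga, so Hana controls Auriga.
Palisade and Hana together hold 45% + 55% = 100% of Vantage, so Hana controls Vantage.
Corven holds 70% of Juniper, so Hana controls Juniper.
In Arbor, Hana's side holds only 5%, not > 30%.
So Hana does not control Arbor.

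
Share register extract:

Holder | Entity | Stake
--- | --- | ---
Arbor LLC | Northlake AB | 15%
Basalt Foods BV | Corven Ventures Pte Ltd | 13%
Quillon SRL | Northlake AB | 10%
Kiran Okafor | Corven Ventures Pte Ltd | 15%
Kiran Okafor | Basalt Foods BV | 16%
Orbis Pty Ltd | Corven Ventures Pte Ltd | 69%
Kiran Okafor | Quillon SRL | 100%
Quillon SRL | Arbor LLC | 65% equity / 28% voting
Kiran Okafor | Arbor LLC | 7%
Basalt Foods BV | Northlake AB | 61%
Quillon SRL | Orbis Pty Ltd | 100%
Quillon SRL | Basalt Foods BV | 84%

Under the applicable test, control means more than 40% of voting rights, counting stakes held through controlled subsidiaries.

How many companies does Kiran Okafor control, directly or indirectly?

5

Kiran holds 100% of Quillon, so Kiran controls Quillon.
Kiran and Quillon together hold 16% + 84% = 100% of Basalt, so Kiran controls Basalt.
Quillon holds 100% of Orbis, so Kiran controls Orbis.
Quillon and Basalt together hold 10% + 61% = 71% of Northlake, so Kiran controls Northlake.
Basalt and Kiran and Orbis together hold 13% + 15% + 69% = 97% of Corven, so Kiran controls Corven.
No other company's threshold is met.
Kiran controls 5 companies.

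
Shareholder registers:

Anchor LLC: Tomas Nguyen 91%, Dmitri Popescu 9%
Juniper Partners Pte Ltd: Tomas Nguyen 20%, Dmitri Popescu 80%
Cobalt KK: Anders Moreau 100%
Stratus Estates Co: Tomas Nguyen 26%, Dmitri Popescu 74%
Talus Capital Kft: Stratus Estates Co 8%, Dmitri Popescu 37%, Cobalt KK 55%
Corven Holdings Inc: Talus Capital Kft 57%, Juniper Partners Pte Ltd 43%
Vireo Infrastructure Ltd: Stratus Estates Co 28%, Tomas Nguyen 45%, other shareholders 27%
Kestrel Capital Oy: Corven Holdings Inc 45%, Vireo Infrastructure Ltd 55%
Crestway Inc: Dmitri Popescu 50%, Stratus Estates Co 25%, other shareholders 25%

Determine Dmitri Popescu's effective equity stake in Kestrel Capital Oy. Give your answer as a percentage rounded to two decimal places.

37.88%

Dmitri reaches Kestrel along 4 paths.
Via Stratus → Talus → Corven: 74% × 8% × 57% × 45% = 1.51848%.
Via Talus → Corven: 37% × 57% × 45% = 9.4905%.
Via Juniper → Corven: 80% × 43% × 45% = 15.48%.
Via Stratus → Vireo: 74% × 28% × 55% = 11.396%.
Total: 1.51848% + 9.4905% + 15.48% + 11.396% = 37.88498%.
Rounded: 37.88%.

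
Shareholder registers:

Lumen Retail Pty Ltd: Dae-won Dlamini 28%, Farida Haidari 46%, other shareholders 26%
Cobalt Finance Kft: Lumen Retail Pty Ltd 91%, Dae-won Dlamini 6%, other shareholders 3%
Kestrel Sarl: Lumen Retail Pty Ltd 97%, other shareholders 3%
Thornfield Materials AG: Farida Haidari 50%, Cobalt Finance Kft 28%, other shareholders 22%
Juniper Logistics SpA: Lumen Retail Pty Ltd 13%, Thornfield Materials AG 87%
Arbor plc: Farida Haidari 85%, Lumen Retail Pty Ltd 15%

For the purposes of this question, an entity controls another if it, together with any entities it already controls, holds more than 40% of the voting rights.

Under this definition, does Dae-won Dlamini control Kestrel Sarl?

Dae-won's largest direct stake is 28% in Lumen, which does not meet the threshold, so Dae-won controls no company.
Neither Dae-won nor any entity Dae-won controls holds any voting interest in Kestrel.
So Dae-won does not control Kestrel.

No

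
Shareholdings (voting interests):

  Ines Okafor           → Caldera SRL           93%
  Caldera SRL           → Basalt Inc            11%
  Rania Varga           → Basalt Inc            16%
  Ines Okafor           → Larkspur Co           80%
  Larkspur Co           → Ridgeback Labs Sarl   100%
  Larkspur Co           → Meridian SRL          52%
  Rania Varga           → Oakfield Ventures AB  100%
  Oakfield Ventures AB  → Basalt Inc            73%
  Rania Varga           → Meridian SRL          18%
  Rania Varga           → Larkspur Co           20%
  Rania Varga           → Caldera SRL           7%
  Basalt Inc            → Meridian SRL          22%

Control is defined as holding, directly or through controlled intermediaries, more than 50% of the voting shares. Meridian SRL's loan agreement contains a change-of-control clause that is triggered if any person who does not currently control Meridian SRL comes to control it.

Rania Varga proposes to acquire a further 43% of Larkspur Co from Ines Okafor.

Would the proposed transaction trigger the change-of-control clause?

The purchase adds only to Rania's holdings (Ines's stake shrinks), so Rania is the only person who could newly come to control Meridian.
Rania holds 100% of Oakfield, so Rania controls Oakfield.
Rania and Oakfield together hold 16% + 73% = 89% of Basalt, so Rania controls Basalt.
In Meridian, Rania's side holds only 18% + 22% = 40%, not > 50%.
So before the transaction, Rania does not control Meridian.
After the purchase, Rania's direct stake in Larkspur rises to 20% + 43% = 63%, and Ines's stake falls to 37%.
Rania holds 63% of Larkspur, so Rania controls Larkspur.
Larkspur and Rania and Basalt together hold 52% + 18% + 22% = 92% of Meridian, so Rania controls Meridian.
Rania did not control Meridian before and does after, so the clause is triggered.

Yes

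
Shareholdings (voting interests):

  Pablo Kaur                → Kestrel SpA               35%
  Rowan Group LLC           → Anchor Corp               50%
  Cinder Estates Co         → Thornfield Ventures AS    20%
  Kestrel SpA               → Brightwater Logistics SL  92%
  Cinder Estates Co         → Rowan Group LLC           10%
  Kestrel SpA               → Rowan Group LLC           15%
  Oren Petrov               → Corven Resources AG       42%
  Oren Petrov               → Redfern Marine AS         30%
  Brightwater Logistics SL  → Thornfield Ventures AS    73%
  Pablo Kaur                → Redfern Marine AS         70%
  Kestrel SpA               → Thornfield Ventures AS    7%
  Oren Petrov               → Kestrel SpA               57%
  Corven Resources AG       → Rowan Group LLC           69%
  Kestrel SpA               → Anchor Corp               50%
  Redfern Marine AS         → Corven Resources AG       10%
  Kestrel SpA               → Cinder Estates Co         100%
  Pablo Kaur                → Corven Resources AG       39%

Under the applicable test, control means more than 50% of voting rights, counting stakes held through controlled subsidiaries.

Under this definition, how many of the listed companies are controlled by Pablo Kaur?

1

Pablo holds 70% of Redfern, so Pablo controls Redfern.
No other company's threshold is met.
Pablo controls 1 company.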